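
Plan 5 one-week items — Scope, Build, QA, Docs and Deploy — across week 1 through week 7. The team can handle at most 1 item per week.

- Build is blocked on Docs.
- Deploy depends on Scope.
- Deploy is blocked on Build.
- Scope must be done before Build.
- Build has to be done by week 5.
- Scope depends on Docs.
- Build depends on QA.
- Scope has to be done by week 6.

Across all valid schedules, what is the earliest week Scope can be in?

week 2

Precedence pushes Scope to at least week 2; Scope's own window allows nothing later than week 6; downstream work caps Scope at week 4.
Scope at week 2 is achievable: Scope -> week 2; QA -> week 3; Deploy -> week 5; Build -> week 4; Docs -> week 1.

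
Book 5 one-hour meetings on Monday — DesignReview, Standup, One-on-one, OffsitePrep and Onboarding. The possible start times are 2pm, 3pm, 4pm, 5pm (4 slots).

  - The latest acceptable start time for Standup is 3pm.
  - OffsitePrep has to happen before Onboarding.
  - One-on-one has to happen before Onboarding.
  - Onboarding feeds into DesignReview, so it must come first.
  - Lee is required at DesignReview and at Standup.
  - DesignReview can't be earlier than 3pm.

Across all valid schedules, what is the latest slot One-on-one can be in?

3pm

Downstream work caps One-on-one at 3pm.
One-on-one at 3pm is achievable: DesignReview -> 5pm, Standup -> 2pm, Onboarding -> 4pm, One-on-one -> 3pm, OffsitePrep -> 2pm.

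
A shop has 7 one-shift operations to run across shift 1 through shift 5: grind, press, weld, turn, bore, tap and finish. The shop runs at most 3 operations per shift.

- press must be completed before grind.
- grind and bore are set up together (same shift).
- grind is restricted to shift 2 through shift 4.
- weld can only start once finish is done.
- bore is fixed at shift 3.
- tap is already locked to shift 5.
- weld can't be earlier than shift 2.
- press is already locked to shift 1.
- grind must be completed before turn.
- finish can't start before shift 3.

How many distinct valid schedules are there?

Splitting on weld: it can be shift 4 (2), shift 5 (4). Listing each branch's schedules as (grind, press, turn, bore, tap, finish) by shift number:
weld=shift 4: (3,1,4,3,5,3) (3,1,5,3,5,3) — 2.
weld=shift 5: (3,1,4,3,5,3) (3,1,4,3,5,4) (3,1,5,3,5,3) (3,1,5,3,5,4) — 4.
Summing: 2 + 4 = 6.

6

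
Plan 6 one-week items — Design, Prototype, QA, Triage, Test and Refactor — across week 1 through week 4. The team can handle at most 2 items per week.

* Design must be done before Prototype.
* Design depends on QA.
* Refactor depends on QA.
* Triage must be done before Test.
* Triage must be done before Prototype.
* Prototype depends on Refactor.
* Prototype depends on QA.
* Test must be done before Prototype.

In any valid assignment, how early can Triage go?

Downstream work caps Triage at week 2.
Triage at week 1 is achievable: Test in week 2; Design in week 2; Prototype in week 4; QA in week 1; Refactor in week 3; Triage in week 1.

week 1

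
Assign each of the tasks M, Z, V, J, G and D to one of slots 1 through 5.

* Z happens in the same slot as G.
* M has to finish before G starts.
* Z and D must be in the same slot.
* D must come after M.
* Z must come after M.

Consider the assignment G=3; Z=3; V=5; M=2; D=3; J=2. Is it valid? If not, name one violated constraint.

Yes, all constraints hold

Z and D must be in the same slot — holds.
Z happens in the same slot as G — holds.
M has to finish before G starts — holds.
D must come after M — holds.
Z must come after M — holds.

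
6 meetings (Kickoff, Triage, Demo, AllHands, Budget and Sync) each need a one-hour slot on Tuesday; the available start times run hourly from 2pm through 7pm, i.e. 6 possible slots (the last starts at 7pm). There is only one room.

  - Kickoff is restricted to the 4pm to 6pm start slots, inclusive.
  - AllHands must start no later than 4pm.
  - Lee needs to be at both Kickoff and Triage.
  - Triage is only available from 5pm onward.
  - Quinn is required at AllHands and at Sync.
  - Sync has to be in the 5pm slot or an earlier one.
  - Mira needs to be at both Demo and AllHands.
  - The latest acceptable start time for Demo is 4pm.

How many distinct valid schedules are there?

34

Splitting on Kickoff: it can be 4pm (4), 5pm (12), 6pm (18). Listing each branch's schedules as (Triage, Demo, AllHands, Budget, Sync):
Kickoff=4pm: (6pm,2pm,3pm,7pm,5pm) (6pm,3pm,2pm,7pm,5pm) (7pm,2pm,3pm,6pm,5pm) (7pm,3pm,2pm,6pm,5pm) — 4.
Kickoff=5pm: (6pm,2pm,3pm,7pm,4pm) (6pm,2pm,4pm,7pm,3pm) (6pm,3pm,2pm,7pm,4pm) (6pm,3pm,4pm,7pm,2pm) (6pm,4pm,2pm,7pm,3pm) (6pm,4pm,3pm,7pm,2pm) (7pm,2pm,3pm,6pm,4pm) (7pm,2pm,4pm,6pm,3pm) (7pm,3pm,2pm,6pm,4pm) (7pm,3pm,4pm,6pm,2pm) (7pm,4pm,2pm,6pm,3pm) (7pm,4pm,3pm,6pm,2pm) — 12.
Kickoff=6pm: (5pm,2pm,3pm,7pm,4pm) (5pm,2pm,4pm,7pm,3pm) (5pm,3pm,2pm,7pm,4pm) (5pm,3pm,4pm,7pm,2pm) (5pm,4pm,2pm,7pm,3pm) (5pm,4pm,3pm,7pm,2pm) (7pm,2pm,3pm,4pm,5pm) (7pm,2pm,3pm,5pm,4pm) (7pm,2pm,4pm,3pm,5pm) (7pm,2pm,4pm,5pm,3pm) (7pm,3pm,2pm,4pm,5pm) (7pm,3pm,2pm,5pm,4pm) (7pm,3pm,4pm,2pm,5pm) (7pm,3pm,4pm,5pm,2pm) (7pm,4pm,2pm,3pm,5pm) (7pm,4pm,2pm,5pm,3pm) (7pm,4pm,3pm,2pm,5pm) (7pm,4pm,3pm,5pm,2pm) — 18.
Summing: 4 + 12 + 18 = 34.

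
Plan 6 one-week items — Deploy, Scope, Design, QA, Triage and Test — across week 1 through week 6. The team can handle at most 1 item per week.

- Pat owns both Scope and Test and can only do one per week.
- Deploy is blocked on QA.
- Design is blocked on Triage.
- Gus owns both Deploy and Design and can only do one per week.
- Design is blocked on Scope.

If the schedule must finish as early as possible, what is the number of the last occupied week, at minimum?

The precedence chain requires at least 2 distinct weeks.
With at most 1 per week and 6 work items, at least 6 weeks are needed.
6 works (last occupied week: week 6): for example Design=week 3; Test=week 6; Scope=week 1; QA=week 4; Triage=week 2; Deploy=week 5.

week 6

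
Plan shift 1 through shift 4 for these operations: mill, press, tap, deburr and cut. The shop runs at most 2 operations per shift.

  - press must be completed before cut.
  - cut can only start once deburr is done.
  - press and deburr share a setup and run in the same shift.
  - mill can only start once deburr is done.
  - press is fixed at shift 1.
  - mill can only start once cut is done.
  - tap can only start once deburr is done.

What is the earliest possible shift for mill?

shift 3

Precedence pushes mill to at least shift 3.
mill at shift 3 is achievable: mill in shift 3, tap in shift 2, deburr in shift 1, press in shift 1, cut in shift 2.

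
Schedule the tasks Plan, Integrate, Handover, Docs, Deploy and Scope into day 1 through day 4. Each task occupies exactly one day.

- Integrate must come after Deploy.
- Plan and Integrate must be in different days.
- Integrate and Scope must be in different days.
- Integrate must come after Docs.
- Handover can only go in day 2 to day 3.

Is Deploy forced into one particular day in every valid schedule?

No

Deploy can be day 1 (e.g. Handover -> day 2, Plan -> day 1, Deploy -> day 1, Integrate -> day 2, Docs -> day 1, Scope -> day 1) or day 2 (e.g. Plan=day 1; Docs=day 1; Integrate=day 3; Deploy=day 2; Scope=day 1; Handover=day 2).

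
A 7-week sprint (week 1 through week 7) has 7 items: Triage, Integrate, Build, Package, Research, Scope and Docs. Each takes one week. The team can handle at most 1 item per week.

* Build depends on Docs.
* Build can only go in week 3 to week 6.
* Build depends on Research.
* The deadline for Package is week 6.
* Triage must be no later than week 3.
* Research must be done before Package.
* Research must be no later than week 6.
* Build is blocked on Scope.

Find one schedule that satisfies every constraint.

Integrate -> week 7; Scope -> week 3; Package -> week 6; Triage -> week 1; Build -> week 5; Research -> week 2; Docs -> week 4

Checking: Research(week 2) before Build(week 5); Research(week 2) before Package(week 6); Scope(week 3) before Build(week 5); Docs(week 4) before Build(week 5); Package=week 6 in [week 1,week 6]; Build=week 5 in [week 3,week 6]; Research=week 2 in [week 1,week 6]; Triage=week 1 in [week 1,week 3]; max 1 per week (cap 1).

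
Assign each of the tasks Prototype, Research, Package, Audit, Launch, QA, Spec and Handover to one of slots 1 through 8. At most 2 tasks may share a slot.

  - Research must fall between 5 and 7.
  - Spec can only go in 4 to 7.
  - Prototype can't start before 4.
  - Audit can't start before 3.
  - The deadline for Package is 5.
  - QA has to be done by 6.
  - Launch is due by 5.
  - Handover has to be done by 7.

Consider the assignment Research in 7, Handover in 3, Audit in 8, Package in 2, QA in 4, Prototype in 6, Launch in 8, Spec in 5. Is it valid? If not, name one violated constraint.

The deadline for Package is 5 — holds.
Prototype can't start before 4 — holds.
Handover has to be done by 7 — holds.
Launch is due by 5 — violated.
Spec can only go in 4 to 7 — holds.
QA has to be done by 6 — holds.
Research must fall between 5 and 7 — holds.
At most 2 tasks may share a slot — holds.
Audit can't start before 3 — holds.

Invalid. Launch is due by 5.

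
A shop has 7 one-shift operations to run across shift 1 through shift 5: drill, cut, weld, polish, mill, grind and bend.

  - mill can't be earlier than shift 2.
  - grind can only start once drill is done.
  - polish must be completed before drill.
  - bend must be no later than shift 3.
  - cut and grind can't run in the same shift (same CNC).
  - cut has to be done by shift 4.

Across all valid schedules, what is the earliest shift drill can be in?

shift 2

Precedence pushes drill to at least shift 2; downstream work caps drill at shift 4.
drill at shift 2 is achievable: cut in shift 1; bend in shift 1; weld in shift 1; grind in shift 3; polish in shift 1; mill in shift 2; drill in shift 2.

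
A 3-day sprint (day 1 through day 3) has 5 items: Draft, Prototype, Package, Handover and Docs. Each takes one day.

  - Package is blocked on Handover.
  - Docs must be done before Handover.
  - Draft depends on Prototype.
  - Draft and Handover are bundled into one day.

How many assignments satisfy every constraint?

Enumerating: Handover=day 2, Docs=day 1, Draft=day 2, Prototype=day 1, Package=day 3.

1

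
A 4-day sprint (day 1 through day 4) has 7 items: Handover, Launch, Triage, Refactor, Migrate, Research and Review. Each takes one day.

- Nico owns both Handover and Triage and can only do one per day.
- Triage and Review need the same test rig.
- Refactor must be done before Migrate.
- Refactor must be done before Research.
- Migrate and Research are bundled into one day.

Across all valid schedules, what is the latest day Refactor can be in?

Downstream work caps Refactor at day 3.
Refactor at day 3 is achievable: Migrate=day 4; Triage=day 2; Research=day 4; Refactor=day 3; Handover=day 1; Launch=day 1; Review=day 1.

day 3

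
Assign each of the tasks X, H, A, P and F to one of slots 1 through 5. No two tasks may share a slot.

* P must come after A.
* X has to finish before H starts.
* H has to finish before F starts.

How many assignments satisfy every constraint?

10

Splitting on X: it can be 1 (6), 2 (3), 3 (1). Listing each branch's schedules as (H, A, P, F):
X=1: (2,3,4,5) (2,3,5,4) (2,4,5,3) (3,2,4,5) (3,2,5,4) (4,2,3,5) — 6.
X=2: (3,1,4,5) (3,1,5,4) (4,1,3,5) — 3.
X=3: (4,1,2,5) — 1.
Summing: 6 + 3 + 1 = 10.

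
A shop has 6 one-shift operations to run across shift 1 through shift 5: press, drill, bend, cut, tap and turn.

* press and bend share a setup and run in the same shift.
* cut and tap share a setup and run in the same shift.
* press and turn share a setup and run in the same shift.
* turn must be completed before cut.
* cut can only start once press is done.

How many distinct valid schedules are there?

Splitting on press: it can be shift 1 (20), shift 2 (15), shift 3 (10), shift 4 (5). Listing each branch's schedules as (drill, bend, cut, tap, turn) by shift number:
press=shift 1: (1,1,2,2,1) (1,1,3,3,1) (1,1,4,4,1) (1,1,5,5,1) (2,1,2,2,1) (2,1,3,3,1) (2,1,4,4,1) (2,1,5,5,1) (3,1,2,2,1) (3,1,3,3,1) (3,1,4,4,1) (3,1,5,5,1) (4,1,2,2,1) (4,1,3,3,1) (4,1,4,4,1) (4,1,5,5,1) (5,1,2,2,1) (5,1,3,3,1) (5,1,4,4,1) (5,1,5,5,1) — 20.
press=shift 2: (1,2,3,3,2) (1,2,4,4,2) (1,2,5,5,2) (2,2,3,3,2) (2,2,4,4,2) (2,2,5,5,2) (3,2,3,3,2) (3,2,4,4,2) (3,2,5,5,2) (4,2,3,3,2) (4,2,4,4,2) (4,2,5,5,2) (5,2,3,3,2) (5,2,4,4,2) (5,2,5,5,2) — 15.
press=shift 3: (1,3,4,4,3) (1,3,5,5,3) (2,3,4,4,3) (2,3,5,5,3) (3,3,4,4,3) (3,3,5,5,3) (4,3,4,4,3) (4,3,5,5,3) (5,3,4,4,3) (5,3,5,5,3) — 10.
press=shift 4: (1,4,5,5,4) (2,4,5,5,4) (3,4,5,5,4) (4,4,5,5,4) (5,4,5,5,4) — 5.
Summing: 20 + 15 + 10 + 5 = 50.

50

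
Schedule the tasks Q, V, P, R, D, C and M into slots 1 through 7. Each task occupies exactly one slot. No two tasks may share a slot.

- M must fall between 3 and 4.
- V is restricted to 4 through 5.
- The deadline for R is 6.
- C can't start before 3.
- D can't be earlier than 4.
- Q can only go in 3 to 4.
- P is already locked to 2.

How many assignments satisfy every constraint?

Enumerating: Q in 3, P in 2, V in 5, R in 1, C in 7, D in 6, M in 4 | P -> 2; Q -> 3; C -> 6; R -> 1; D -> 7; M -> 4; V -> 5 | Q=4, C=7, M=3, P=2, R=1, D=6, V=5 | P -> 2; M -> 3; D -> 7; V -> 5; R -> 1; C -> 6; Q -> 4.

4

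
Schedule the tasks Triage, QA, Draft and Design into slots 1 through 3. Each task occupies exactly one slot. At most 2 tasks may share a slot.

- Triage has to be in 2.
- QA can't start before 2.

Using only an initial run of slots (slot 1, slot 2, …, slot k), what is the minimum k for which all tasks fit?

2

With at most 2 per slot and 4 tasks, at least 2 slots are needed.
Triage can't be placed before 2, so the schedule must run through at least slot 2.
2 works (last occupied slot: 2): for example Draft=1; Design=1; Triage=2; QA=2.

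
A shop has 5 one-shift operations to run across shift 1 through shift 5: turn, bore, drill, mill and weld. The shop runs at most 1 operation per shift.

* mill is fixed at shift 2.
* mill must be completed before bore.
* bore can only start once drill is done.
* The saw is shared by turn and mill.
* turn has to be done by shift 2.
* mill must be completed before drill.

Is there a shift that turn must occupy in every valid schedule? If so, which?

turn's window is shift 1–shift 2.
mill is fixed at shift 2, and turn can't share a shift with mill.
So turn must be shift 1.

shift 1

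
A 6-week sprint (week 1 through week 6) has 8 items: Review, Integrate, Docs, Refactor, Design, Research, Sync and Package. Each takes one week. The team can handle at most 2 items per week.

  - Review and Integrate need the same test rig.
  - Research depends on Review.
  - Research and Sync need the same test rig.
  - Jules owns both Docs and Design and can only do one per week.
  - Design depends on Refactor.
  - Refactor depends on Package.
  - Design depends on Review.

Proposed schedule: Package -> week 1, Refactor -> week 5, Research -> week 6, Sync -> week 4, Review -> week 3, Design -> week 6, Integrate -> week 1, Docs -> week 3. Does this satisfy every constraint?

Design depends on Refactor — holds.
Review and Integrate need the same test rig — holds.
Refactor depends on Package — holds.
Research and Sync need the same test rig — holds.
Research depends on Review — holds.
Jules owns both Docs and Design and can only do one per week — holds.
Design depends on Review — holds.
The team can handle at most 2 items per week — holds.

Yes, all constraints hold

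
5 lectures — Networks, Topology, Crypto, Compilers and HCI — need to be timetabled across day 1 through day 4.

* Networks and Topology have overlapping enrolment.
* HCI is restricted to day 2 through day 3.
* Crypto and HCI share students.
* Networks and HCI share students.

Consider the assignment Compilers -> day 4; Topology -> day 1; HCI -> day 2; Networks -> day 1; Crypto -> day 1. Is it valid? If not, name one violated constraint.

Crypto and HCI share students — holds.
HCI is restricted to day 2 through day 3 — holds.
Networks and HCI share students — holds.
Networks and Topology have overlapping enrolment — violated.

No — it violates: Networks and Topology have overlapping enrolment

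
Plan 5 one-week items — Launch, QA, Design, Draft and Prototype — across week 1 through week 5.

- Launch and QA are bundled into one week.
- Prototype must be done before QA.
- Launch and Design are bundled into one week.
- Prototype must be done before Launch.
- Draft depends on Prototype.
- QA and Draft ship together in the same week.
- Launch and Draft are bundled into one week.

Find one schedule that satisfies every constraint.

Prototype=week 1; Design=week 2; QA=week 2; Draft=week 2; Launch=week 2

Checking: Prototype(week 1) before QA(week 2); Prototype(week 1) before Draft(week 2); Prototype(week 1) before Launch(week 2); Launch = Design = week 2; QA = Draft = week 2; Launch = QA = week 2; Launch = Draft = week 2.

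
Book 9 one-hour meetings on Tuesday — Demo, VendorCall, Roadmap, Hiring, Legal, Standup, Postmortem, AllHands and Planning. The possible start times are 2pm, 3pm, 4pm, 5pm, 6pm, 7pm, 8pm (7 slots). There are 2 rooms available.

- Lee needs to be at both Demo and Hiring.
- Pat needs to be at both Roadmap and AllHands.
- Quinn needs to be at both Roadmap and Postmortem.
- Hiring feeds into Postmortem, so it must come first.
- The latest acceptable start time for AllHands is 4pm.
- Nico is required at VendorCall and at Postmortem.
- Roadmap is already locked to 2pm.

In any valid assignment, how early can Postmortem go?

Precedence pushes Postmortem to at least 3pm.
Postmortem at 3pm is achievable: Roadmap in 2pm, AllHands in 3pm, Legal in 5pm, VendorCall in 4pm, Hiring in 2pm, Demo in 4pm, Planning in 6pm, Standup in 5pm, Postmortem in 3pm.

3pm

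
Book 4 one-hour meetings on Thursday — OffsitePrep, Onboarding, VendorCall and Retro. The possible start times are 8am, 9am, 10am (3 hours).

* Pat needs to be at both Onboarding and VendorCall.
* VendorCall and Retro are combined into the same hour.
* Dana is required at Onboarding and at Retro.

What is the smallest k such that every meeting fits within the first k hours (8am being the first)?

Could 1 hour be enough, i.e. nothing placed later than 8am? No: VendorCall can't share with Onboarding (8am) → nothing is left.
So 1 hour is not enough.
2 works (last occupied hour: 9am): for example Retro in 9am; Onboarding in 8am; OffsitePrep in 8am; VendorCall in 9am.

2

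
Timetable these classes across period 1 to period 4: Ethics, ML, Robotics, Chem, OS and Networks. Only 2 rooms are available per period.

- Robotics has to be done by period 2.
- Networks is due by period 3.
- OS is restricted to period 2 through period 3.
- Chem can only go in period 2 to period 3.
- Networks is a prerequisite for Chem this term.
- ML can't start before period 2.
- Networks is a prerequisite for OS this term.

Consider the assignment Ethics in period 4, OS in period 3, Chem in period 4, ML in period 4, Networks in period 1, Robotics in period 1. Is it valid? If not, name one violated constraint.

No. Chem can only go in period 2 to period 3 is not satisfied.

Networks is a prerequisite for Chem this term — holds.
Networks is due by period 3 — holds.
Networks is a prerequisite for OS this term — holds.
Only 2 rooms are available per period — violated.
OS is restricted to period 2 through period 3 — holds.
Chem can only go in period 2 to period 3 — violated.
Robotics has to be done by period 2 — holds.
ML can't start before period 2 — holds.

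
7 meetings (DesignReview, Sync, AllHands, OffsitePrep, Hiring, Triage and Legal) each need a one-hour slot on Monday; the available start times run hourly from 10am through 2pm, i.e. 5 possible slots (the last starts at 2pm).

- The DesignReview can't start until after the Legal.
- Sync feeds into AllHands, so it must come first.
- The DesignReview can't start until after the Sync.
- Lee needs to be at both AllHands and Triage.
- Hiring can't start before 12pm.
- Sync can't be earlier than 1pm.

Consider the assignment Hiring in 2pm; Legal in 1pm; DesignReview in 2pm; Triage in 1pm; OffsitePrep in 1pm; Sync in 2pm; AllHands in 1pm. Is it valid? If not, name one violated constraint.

No. Sync feeds into AllHands, so it must come first is not satisfied.

Sync feeds into AllHands, so it must come first — violated.
The DesignReview can't start until after the Legal — holds.
Hiring can't start before 12pm — holds.
The DesignReview can't start until after the Sync — violated.
Lee needs to be at both AllHands and Triage — violated.
Sync can't be earlier than 1pm — holds.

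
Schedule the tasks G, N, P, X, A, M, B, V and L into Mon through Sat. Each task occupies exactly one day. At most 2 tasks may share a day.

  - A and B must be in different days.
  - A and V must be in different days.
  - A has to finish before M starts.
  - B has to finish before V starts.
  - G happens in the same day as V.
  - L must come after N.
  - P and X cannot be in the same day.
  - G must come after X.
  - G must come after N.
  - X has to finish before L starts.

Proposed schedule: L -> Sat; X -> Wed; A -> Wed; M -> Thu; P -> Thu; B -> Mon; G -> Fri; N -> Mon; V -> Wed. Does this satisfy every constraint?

A and B must be in different days — holds.
G must come after X — holds.
P and X cannot be in the same day — holds.
X has to finish before L starts — holds.
A and V must be in different days — violated.
G must come after N — holds.
G happens in the same day as V — violated.
At most 2 tasks may share a day — violated.
L must come after N — holds.
B has to finish before V starts — holds.
A has to finish before M starts — holds.

Invalid. G happens in the same day as V.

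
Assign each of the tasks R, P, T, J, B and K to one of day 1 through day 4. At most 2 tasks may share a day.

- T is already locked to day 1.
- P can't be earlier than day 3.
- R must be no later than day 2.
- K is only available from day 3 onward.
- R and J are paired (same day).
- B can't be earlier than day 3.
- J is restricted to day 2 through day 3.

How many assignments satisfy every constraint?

6

Splitting on P: it can be day 3 (3), day 4 (3). Listing each branch's schedules as (R, T, J, B, K) by day number:
P=day 3: (2,1,2,3,4) (2,1,2,4,3) (2,1,2,4,4) — 3.
P=day 4: (2,1,2,3,3) (2,1,2,3,4) (2,1,2,4,3) — 3.
Summing: 3 + 3 = 6.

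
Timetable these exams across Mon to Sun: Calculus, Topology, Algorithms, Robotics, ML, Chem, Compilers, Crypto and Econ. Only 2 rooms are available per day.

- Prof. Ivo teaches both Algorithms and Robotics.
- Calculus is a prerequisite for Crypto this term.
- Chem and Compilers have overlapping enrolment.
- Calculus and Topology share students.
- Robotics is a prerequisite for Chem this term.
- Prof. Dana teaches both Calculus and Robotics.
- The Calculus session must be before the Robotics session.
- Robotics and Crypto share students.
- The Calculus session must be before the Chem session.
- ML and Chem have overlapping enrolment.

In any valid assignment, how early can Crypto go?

Precedence pushes Crypto to at least Tue.
Crypto at Tue is achievable: ML=Wed, Topology=Tue, Crypto=Tue, Calculus=Mon, Robotics=Wed, Compilers=Fri, Econ=Thu, Algorithms=Mon, Chem=Thu.

Tue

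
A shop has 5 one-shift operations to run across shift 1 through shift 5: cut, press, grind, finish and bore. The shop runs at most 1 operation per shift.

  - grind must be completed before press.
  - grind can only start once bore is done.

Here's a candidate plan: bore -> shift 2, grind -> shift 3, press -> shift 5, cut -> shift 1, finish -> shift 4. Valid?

The shop runs at most 1 operation per shift — holds.
grind can only start once bore is done — holds.
grind must be completed before press — holds.

Yes, all constraints hold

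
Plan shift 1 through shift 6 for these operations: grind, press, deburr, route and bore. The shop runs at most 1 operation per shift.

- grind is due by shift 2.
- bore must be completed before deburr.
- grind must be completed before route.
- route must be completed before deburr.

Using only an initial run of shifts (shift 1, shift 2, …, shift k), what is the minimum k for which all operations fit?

5

The precedence chain requires at least 3 distinct shifts.
With at most 1 per shift and 5 operations, at least 5 shifts are needed.
5 works (last occupied shift: shift 5): for example route -> shift 2; bore -> shift 3; deburr -> shift 4; press -> shift 5; grind -> shift 1.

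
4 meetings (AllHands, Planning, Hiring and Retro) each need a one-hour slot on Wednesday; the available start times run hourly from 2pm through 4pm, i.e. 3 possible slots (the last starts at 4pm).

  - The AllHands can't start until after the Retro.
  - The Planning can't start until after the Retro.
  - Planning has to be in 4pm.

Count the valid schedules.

9

Splitting on AllHands: it can be 3pm (3), 4pm (6). Listing each branch's schedules as (Planning, Hiring, Retro):
AllHands=3pm: (4pm,2pm,2pm) (4pm,3pm,2pm) (4pm,4pm,2pm) — 3.
AllHands=4pm: (4pm,2pm,2pm) (4pm,2pm,3pm) (4pm,3pm,2pm) (4pm,3pm,3pm) (4pm,4pm,2pm) (4pm,4pm,3pm) — 6.
Summing: 3 + 6 = 9.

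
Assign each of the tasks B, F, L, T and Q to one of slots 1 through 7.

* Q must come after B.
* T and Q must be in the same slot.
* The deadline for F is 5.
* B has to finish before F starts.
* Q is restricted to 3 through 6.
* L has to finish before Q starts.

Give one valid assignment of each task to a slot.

B=1, Q=3, L=1, T=3, F=2

Checking: B(1) before F(2); B(1) before Q(3); L(1) before Q(3); T = Q = 3; F=2 in [1,5]; Q=3 in [3,6].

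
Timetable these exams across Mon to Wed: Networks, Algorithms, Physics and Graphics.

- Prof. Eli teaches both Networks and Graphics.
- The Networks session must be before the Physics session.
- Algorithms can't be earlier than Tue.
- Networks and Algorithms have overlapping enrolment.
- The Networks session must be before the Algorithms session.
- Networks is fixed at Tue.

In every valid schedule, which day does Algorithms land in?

Algorithms's window is Tue–Wed.
Networks is fixed at Tue, and Algorithms can't share a day with Networks.
So Algorithms must be Wed.

Wed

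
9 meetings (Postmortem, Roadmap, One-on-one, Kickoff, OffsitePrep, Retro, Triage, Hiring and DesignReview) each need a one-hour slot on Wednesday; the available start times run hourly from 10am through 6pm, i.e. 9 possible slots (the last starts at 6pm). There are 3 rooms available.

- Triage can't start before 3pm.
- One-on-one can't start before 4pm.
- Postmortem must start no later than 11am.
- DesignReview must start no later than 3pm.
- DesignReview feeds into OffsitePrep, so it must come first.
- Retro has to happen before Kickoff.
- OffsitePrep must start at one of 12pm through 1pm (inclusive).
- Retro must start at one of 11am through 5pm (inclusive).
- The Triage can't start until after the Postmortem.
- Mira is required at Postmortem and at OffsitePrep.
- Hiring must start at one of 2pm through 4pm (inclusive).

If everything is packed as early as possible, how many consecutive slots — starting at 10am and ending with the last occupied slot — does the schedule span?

The precedence chain requires at least 2 distinct slots.
With at most 3 per slot and 9 meetings, at least 3 slots are needed.
One-on-one can't be placed before 4pm — that is slot 7 counting from 10am — so the schedule must run through at least 7 slots.
7 works (last occupied slot: 4pm): for example Roadmap=10am; Retro=11am; One-on-one=4pm; OffsitePrep=12pm; Hiring=2pm; Postmortem=10am; DesignReview=10am; Triage=3pm; Kickoff=12pm.

7 slots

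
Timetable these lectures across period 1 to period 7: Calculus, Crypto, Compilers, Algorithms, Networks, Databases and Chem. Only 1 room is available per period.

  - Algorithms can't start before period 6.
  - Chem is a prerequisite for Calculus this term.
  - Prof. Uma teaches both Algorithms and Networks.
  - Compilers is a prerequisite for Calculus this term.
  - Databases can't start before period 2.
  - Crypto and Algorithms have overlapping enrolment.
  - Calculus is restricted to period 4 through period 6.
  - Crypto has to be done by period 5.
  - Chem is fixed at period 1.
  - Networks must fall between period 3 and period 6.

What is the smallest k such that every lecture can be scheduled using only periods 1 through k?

The precedence chain requires at least 2 distinct periods.
With at most 1 per period and 7 lectures, at least 7 periods are needed.
Algorithms can't be placed before period 6, so the schedule must run through at least period 6.
7 works (last occupied period: period 7): for example Databases in period 7; Algorithms in period 6; Crypto in period 5; Networks in period 3; Chem in period 1; Calculus in period 4; Compilers in period 2.

7 periods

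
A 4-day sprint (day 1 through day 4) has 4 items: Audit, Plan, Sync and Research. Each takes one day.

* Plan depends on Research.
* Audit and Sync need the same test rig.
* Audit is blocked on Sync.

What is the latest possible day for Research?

day 3

Downstream work caps Research at day 3.
Research at day 3 is achievable: Research in day 3; Plan in day 4; Sync in day 1; Audit in day 2.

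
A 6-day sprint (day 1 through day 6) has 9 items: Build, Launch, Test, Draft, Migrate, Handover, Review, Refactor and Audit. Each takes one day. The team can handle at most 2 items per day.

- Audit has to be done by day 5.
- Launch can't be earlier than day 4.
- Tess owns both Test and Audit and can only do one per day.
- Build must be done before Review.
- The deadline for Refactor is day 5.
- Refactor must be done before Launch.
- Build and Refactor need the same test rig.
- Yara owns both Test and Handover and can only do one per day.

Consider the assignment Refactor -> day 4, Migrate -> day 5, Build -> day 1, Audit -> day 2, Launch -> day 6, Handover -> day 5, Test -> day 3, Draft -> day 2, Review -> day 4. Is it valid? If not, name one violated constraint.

Tess owns both Test and Audit and can only do one per day — holds.
Build must be done before Review — holds.
The team can handle at most 2 items per day — holds.
Launch can't be earlier than day 4 — holds.
Refactor must be done before Launch — holds.
Build and Refactor need the same test rig — holds.
Audit has to be done by day 5 — holds.
The deadline for Refactor is day 5 — holds.
Yara owns both Test and Handover and can only do one per day — holds.

Yes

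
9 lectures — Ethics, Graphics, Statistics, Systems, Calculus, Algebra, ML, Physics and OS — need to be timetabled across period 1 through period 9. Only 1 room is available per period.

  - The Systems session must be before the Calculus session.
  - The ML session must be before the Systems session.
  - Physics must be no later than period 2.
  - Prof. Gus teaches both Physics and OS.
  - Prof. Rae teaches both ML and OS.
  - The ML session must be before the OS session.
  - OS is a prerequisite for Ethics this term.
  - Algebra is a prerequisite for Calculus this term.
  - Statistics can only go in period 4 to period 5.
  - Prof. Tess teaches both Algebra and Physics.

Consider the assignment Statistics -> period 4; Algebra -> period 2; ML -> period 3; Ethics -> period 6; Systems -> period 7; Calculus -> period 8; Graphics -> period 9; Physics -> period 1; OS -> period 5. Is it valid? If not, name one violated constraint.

Yes

The ML session must be before the OS session — holds.
Physics must be no later than period 2 — holds.
Prof. Rae teaches both ML and OS — holds.
Statistics can only go in period 4 to period 5 — holds.
The ML session must be before the Systems session — holds.
The Systems session must be before the Calculus session — holds.
Algebra is a prerequisite for Calculus this term — holds.
Only 1 room is available per period — holds.
Prof. Tess teaches both Algebra and Physics — holds.
OS is a prerequisite for Ethics this term — holds.
Prof. Gus teaches both Physics and OS — holds.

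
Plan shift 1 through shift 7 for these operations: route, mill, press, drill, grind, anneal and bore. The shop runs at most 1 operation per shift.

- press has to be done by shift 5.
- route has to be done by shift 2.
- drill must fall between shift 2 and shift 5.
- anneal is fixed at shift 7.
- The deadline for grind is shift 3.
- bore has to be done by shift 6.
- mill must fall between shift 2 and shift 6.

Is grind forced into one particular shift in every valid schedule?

grind can be shift 1 (e.g. anneal=shift 7; grind=shift 1; mill=shift 4; press=shift 5; bore=shift 6; drill=shift 3; route=shift 2) or shift 2 (e.g. bore in shift 6; route in shift 1; grind in shift 2; mill in shift 4; drill in shift 3; anneal in shift 7; press in shift 5).

No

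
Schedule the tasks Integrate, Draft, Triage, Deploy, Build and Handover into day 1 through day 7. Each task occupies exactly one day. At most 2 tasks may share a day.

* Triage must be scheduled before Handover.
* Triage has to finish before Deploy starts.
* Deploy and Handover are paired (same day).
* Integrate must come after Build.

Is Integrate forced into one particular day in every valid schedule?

No

Integrate can be day 2 (e.g. Triage -> day 1, Handover -> day 3, Deploy -> day 3, Draft -> day 2, Integrate -> day 2, Build -> day 1) or day 3 (e.g. Handover -> day 2; Draft -> day 3; Triage -> day 1; Deploy -> day 2; Build -> day 1; Integrate -> day 3).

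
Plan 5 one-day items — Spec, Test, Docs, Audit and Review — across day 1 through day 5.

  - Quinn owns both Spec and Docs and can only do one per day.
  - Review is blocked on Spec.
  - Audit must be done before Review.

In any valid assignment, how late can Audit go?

day 4

Downstream work caps Audit at day 4.
Audit at day 4 is achievable: Audit in day 4, Spec in day 1, Test in day 1, Review in day 5, Docs in day 2.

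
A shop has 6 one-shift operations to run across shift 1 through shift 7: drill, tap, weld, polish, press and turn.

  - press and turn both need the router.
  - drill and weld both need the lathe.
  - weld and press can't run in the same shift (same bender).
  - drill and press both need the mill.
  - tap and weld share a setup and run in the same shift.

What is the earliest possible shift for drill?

shift 1

drill at shift 1 is achievable: press=shift 3; weld=shift 2; turn=shift 1; drill=shift 1; tap=shift 2; polish=shift 1.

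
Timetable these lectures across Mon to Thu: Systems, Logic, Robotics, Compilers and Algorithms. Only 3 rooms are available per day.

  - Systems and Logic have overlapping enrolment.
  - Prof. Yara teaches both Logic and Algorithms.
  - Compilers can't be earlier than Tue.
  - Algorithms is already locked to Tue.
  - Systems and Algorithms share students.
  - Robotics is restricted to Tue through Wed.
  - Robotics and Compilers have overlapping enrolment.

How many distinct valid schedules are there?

24

Splitting on Systems: it can be Mon (8), Wed (8), Thu (8). Listing each branch's schedules as (Logic, Robotics, Compilers, Algorithms):
Systems=Mon: (Wed,Tue,Wed,Tue) (Wed,Tue,Thu,Tue) (Wed,Wed,Tue,Tue) (Wed,Wed,Thu,Tue) (Thu,Tue,Wed,Tue) (Thu,Tue,Thu,Tue) (Thu,Wed,Tue,Tue) (Thu,Wed,Thu,Tue) — 8.
Systems=Wed: (Mon,Tue,Wed,Tue) (Mon,Tue,Thu,Tue) (Mon,Wed,Tue,Tue) (Mon,Wed,Thu,Tue) (Thu,Tue,Wed,Tue) (Thu,Tue,Thu,Tue) (Thu,Wed,Tue,Tue) (Thu,Wed,Thu,Tue) — 8.
Systems=Thu: (Mon,Tue,Wed,Tue) (Mon,Tue,Thu,Tue) (Mon,Wed,Tue,Tue) (Mon,Wed,Thu,Tue) (Wed,Tue,Wed,Tue) (Wed,Tue,Thu,Tue) (Wed,Wed,Tue,Tue) (Wed,Wed,Thu,Tue) — 8.
Summing: 8 + 8 + 8 = 24.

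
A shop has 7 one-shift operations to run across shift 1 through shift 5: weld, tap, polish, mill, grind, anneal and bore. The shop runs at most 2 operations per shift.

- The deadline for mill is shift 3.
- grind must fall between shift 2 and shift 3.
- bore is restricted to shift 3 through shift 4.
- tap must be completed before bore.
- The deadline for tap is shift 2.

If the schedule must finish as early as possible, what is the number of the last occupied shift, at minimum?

The precedence chain requires at least 2 distinct shifts.
With at most 2 per shift and 7 operations, at least 4 shifts are needed.
bore can't be placed before shift 3, so the schedule must run through at least shift 3.
4 works (last occupied shift: shift 4): for example tap=shift 1, bore=shift 3, polish=shift 3, mill=shift 1, weld=shift 2, grind=shift 2, anneal=shift 4.

4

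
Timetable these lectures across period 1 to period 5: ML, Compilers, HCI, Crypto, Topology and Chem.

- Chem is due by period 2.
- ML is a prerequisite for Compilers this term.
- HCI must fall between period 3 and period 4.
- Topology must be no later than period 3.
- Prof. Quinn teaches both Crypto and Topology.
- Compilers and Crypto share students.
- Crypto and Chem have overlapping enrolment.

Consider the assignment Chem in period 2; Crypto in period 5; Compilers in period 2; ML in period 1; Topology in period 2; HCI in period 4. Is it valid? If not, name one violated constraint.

Compilers and Crypto share students — holds.
Topology must be no later than period 3 — holds.
HCI must fall between period 3 and period 4 — holds.
ML is a prerequisite for Compilers this term — holds.
Chem is due by period 2 — holds.
Prof. Quinn teaches both Crypto and Topology — holds.
Crypto and Chem have overlapping enrolment — holds.

Yes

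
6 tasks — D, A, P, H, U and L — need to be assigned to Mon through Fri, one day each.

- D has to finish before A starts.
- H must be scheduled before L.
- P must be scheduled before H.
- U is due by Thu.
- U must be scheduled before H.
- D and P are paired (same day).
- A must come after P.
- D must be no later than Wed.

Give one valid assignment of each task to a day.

P -> Mon, D -> Mon, U -> Mon, A -> Tue, H -> Tue, L -> Wed

Checking: D(Mon) before A(Tue); U(Mon) before H(Tue); P(Mon) before A(Tue); H(Tue) before L(Wed); P(Mon) before H(Tue); D = P = Mon; D=Mon in [Mon,Wed]; U=Mon in [Mon,Thu].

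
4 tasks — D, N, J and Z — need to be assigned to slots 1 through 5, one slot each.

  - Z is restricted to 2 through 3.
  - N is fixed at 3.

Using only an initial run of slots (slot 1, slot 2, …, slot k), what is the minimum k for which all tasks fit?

N can't be placed before 3, so the schedule must run through at least slot 3.
3 works (last occupied slot: 3): for example J=1, D=1, Z=2, N=3.

3 slots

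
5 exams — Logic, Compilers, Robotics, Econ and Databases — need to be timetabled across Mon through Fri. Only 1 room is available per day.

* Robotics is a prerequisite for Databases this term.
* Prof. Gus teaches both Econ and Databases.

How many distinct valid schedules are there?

Splitting on Logic: it can be Mon (12), Tue (12), Wed (12), Thu (12), Fri (12). Listing each branch's schedules as (Compilers, Robotics, Econ, Databases):
Logic=Mon: (Tue,Wed,Thu,Fri) (Tue,Wed,Fri,Thu) (Tue,Thu,Wed,Fri) (Wed,Tue,Thu,Fri) (Wed,Tue,Fri,Thu) (Wed,Thu,Tue,Fri) (Thu,Tue,Wed,Fri) (Thu,Tue,Fri,Wed) (Thu,Wed,Tue,Fri) (Fri,Tue,Wed,Thu) (Fri,Tue,Thu,Wed) (Fri,Wed,Tue,Thu) — 12.
Logic=Tue: (Mon,Wed,Thu,Fri) (Mon,Wed,Fri,Thu) (Mon,Thu,Wed,Fri) (Wed,Mon,Thu,Fri) (Wed,Mon,Fri,Thu) (Wed,Thu,Mon,Fri) (Thu,Mon,Wed,Fri) (Thu,Mon,Fri,Wed) (Thu,Wed,Mon,Fri) (Fri,Mon,Wed,Thu) (Fri,Mon,Thu,Wed) (Fri,Wed,Mon,Thu) — 12.
Logic=Wed: (Mon,Tue,Thu,Fri) (Mon,Tue,Fri,Thu) (Mon,Thu,Tue,Fri) (Tue,Mon,Thu,Fri) (Tue,Mon,Fri,Thu) (Tue,Thu,Mon,Fri) (Thu,Mon,Tue,Fri) (Thu,Mon,Fri,Tue) (Thu,Tue,Mon,Fri) (Fri,Mon,Tue,Thu) (Fri,Mon,Thu,Tue) (Fri,Tue,Mon,Thu) — 12.
Logic=Thu: (Mon,Tue,Wed,Fri) (Mon,Tue,Fri,Wed) (Mon,Wed,Tue,Fri) (Tue,Mon,Wed,Fri) (Tue,Mon,Fri,Wed) (Tue,Wed,Mon,Fri) (Wed,Mon,Tue,Fri) (Wed,Mon,Fri,Tue) (Wed,Tue,Mon,Fri) (Fri,Mon,Tue,Wed) (Fri,Mon,Wed,Tue) (Fri,Tue,Mon,Wed) — 12.
Logic=Fri: (Mon,Tue,Wed,Thu) (Mon,Tue,Thu,Wed) (Mon,Wed,Tue,Thu) (Tue,Mon,Wed,Thu) (Tue,Mon,Thu,Wed) (Tue,Wed,Mon,Thu) (Wed,Mon,Tue,Thu) (Wed,Mon,Thu,Tue) (Wed,Tue,Mon,Thu) (Thu,Mon,Tue,Wed) (Thu,Mon,Wed,Tue) (Thu,Tue,Mon,Wed) — 12.
Summing: 12 + 12 + 12 + 12 + 12 = 60.

60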